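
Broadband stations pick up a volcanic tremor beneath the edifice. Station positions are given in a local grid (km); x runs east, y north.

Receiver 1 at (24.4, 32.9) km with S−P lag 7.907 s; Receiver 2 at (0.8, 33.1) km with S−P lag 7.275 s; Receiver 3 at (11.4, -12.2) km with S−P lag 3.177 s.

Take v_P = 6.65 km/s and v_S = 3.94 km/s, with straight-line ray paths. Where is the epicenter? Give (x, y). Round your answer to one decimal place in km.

Distance from S−P lag: d = Δt · v_P v_S / (v_P − v_S) = Δt · (6.65·3.94)/(6.65−3.94) ≈ 9.6683·Δt.
So d_Receiver 1 = 76.45, d_Receiver 2 = 70.34, d_Receiver 3 = 30.72 km.
Circle about each station: (x − 24.4)² + (y − 32.9)² = 76.45²; (x − 0.8)² + (y − 33.1)² = 70.34²; (x − 11.4)² + (y + 12.2)² = 30.72².
Subtracting pairs of circle equations eliminates x²+y² and gives linear equations (the radical axes):
-47.2 x + 0.4 y = 315.37
-26.0 x − 90.2 y = 3501.91
Solving the 2×2 system: x ≈ -7.0, y ≈ -36.8 km.
Check against Receiver 1 (with the unrounded x, y): √((x − 24.4)²+(y − 32.9)²) = 76.45 ≈ 76.45 km. ✓

x ≈ -7.0 km, y ≈ -36.8 km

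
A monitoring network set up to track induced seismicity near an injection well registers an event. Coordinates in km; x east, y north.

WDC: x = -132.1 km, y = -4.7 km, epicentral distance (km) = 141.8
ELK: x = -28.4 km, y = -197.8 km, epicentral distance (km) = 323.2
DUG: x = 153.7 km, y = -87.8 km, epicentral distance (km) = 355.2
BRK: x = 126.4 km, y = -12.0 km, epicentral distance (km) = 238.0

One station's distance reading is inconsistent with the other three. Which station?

Solve using three stations at a time. Using WDC, ELK, BRK (subtract circle equations pairwise → linear system) gives (x, y) ≈ (-69.8, 122.8).
Distances from that point to each station vs reported:
  WDC: calculated 141.9 vs reported 141.8 → residual 0.1 km
  ELK: calculated 323.2 vs reported 323.2 → residual 0.0 km
  DUG: calculated 307.1 vs reported 355.2 → residual 48.1 km
  BRK: calculated 238.0 vs reported 238.0 → residual 0.0 km
WDC, ELK, BRK are mutually consistent (residuals ≈ 0); DUG is off by 48.1 km.

DUG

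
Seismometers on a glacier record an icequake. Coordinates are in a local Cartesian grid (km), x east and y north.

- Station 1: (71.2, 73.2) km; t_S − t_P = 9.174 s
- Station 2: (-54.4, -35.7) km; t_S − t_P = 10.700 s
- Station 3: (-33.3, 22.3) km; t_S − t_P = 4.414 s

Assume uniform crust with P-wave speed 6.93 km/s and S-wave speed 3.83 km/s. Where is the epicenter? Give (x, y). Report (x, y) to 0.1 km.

1.6 km east, 36.8 km north

Distance from S−P lag: d = Δt · v_P v_S / (v_P − v_S) = Δt · (6.93·3.83)/(6.93−3.83) ≈ 8.5619·Δt.
So d_Station 1 = 78.55, d_Station 2 = 91.61, d_Station 3 = 37.79 km.
Circle about each station: (x − 71.2)² + (y − 73.2)² = 78.55²; (x + 54.4)² + (y + 35.7)² = 91.61²; (x + 33.3)² + (y − 22.3)² = 37.79².
Subtracting the Station 1 equation from the Station 2 and Station 3 equations removes the quadratic terms:
-251.2 x − 217.8 y = -8416.12
-209.0 x − 101.8 y = -4079.48
Solving the 2×2 system: x ≈ 1.6, y ≈ 36.8 km.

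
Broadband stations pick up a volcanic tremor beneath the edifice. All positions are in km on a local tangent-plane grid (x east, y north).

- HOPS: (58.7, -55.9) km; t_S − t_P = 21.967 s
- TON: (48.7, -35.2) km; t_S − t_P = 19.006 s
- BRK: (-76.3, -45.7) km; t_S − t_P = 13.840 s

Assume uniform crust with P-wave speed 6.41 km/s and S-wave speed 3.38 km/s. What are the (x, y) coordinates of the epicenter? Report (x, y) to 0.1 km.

Distance from S−P lag: d = Δt · v_P v_S / (v_P − v_S) = Δt · (6.41·3.38)/(6.41−3.38) ≈ 7.1504·Δt.
So d_HOPS = 157.07, d_TON = 135.90, d_BRK = 98.96 km.
Circle about each station: (x − 58.7)² + (y + 55.9)² = 157.07²; (x − 48.7)² + (y + 35.2)² = 135.90²; (x + 76.3)² + (y + 45.7)² = 98.96².
Subtracting the HOPS equation from the TON and BRK equations removes the quadratic terms:
-20.0 x + 41.4 y = 3242.40
-270.0 x + 20.4 y = 16217.58
Solving the 2×2 system: x ≈ -56.2, y ≈ 51.2 km.
Check against HOPS (with the unrounded x, y): √((x − 58.7)²+(y + 55.9)²) = 157.05 ≈ 157.07 km. ✓

x ≈ -56.2 km, y ≈ 51.2 km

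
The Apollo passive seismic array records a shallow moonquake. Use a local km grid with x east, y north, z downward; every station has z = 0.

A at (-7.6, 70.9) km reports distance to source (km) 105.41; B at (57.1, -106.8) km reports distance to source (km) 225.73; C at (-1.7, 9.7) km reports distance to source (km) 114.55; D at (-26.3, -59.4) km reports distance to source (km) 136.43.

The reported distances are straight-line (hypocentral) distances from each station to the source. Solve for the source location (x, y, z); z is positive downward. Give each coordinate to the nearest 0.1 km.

Each station gives a sphere (x−x_i)² + (y−y_i)² + z² = d_i² (stations at z=0).
Subtracting the A sphere from B and C: z² cancels, leaving linear equations in x and y:
129.4 x − 355.4 y = -30260.68
11.8 x − 122.4 y = -6998.02
Solving: x ≈ -104.493, y ≈ 47.100 km (keep extra digits for the depth step; rounded: -104.5, 47.1).
Then from the A sphere: z² = 105.41² − (x + 7.6)² − (y − 70.9)² with x = -104.493, y = 47.100, so z ≈ 34.008 ≈ 34.0 km.
Check against D (with the unrounded solution): distance 136.43 ≈ 136.43 km. ✓

(-104.5, 47.1, 34.0)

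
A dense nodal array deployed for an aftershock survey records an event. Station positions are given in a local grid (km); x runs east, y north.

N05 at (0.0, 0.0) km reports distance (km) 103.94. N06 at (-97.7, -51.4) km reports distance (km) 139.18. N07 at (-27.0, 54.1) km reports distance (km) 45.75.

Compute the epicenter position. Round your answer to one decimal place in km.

Circle about each station: x² + y² = 103.94²; (x + 97.7)² + (y + 51.4)² = 139.18²; (x + 27.0)² + (y − 54.1)² = 45.75².
Subtracting the N05 equation from the N06 and N07 equations removes the quadratic terms:
-195.4 x − 102.8 y = 3619.70
-54.0 x + 108.2 y = 12366.27
Solving the 2×2 system: x ≈ -62.3, y ≈ 83.2 km.

x ≈ -62.3 km, y ≈ 83.2 km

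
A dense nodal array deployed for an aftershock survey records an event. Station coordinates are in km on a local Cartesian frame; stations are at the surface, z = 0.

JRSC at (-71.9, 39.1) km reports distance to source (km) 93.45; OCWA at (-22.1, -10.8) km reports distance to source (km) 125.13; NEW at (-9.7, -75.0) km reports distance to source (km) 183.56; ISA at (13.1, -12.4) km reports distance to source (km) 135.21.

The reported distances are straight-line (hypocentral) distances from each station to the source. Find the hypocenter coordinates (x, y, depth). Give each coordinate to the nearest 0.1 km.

x ≈ -37.0 km, y ≈ 93.5 km, depth ≈ 67.5 km

Each station gives a sphere (x−x_i)² + (y−y_i)² + z² = d_i² (stations at z=0).
Subtracting the JRSC sphere from OCWA and NEW: z² cancels, leaving linear equations in x and y:
99.6 x − 99.8 y = -13017.98
124.4 x − 228.2 y = -25940.70
Solving: x ≈ -37.021, y ≈ 93.494 km (keep extra digits for the depth step; rounded: -37.0, 93.5).
Then from the JRSC sphere: z² = 93.45² − (x + 71.9)² − (y − 39.1)² with x = -37.021, y = 93.494, so z ≈ 67.510 ≈ 67.5 km.
Check against ISA (with the unrounded solution): distance 135.22 ≈ 135.21 km. ✓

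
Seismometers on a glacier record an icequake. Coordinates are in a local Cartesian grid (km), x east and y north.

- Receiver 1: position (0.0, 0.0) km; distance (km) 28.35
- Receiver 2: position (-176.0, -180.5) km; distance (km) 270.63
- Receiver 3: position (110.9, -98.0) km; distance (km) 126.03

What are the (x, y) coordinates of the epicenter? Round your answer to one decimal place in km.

Circle about each station: x² + y² = 28.35²; (x + 176.0)² + (y + 180.5)² = 270.63²; (x − 110.9)² + (y + 98.0)² = 126.03².
Subtracting the Receiver 1 equation from the Receiver 2 and Receiver 3 equations removes the quadratic terms:
-352.0 x − 361.0 y = -8880.62
221.8 x − 196.0 y = 6822.97
Solving the 2×2 system: x ≈ 28.2, y ≈ -2.9 km.
Check against Receiver 1 (with the unrounded x, y): √(x²+y²) = 28.35 ≈ 28.35 km. ✓

(28.2, -2.9)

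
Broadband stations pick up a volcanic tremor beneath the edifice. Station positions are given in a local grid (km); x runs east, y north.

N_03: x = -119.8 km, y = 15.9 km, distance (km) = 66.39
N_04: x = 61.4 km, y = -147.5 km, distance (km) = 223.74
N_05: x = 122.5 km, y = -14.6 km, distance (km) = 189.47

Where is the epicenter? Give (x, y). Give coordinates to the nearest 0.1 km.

-58.5 km east, 41.4 km north

Circle about each station: (x + 119.8)² + (y − 15.9)² = 66.39²; (x − 61.4)² + (y + 147.5)² = 223.74²; (x − 122.5)² + (y + 14.6)² = 189.47².
Subtracting pairs of circle equations eliminates x²+y² and gives linear equations (the radical axes):
362.4 x − 326.8 y = -34730.60
484.6 x − 61.0 y = -30876.69
Solving the 2×2 system: x ≈ -58.5, y ≈ 41.4 km.
Check against N_03 (with the unrounded x, y): √((x + 119.8)²+(y − 15.9)²) = 66.39 ≈ 66.39 km. ✓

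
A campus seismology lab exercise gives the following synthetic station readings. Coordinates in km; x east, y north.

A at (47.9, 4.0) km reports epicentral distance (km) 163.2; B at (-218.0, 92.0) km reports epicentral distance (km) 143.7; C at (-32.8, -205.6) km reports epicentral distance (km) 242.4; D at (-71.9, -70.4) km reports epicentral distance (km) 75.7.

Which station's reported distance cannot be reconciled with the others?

Solve using three stations at a time. Using A, B, D (subtract circle equations pairwise → linear system) gives (x, y) ≈ (-114.9, -8.1).
Distances from that point to each station vs reported:
  A: calculated 163.2 vs reported 163.2 → residual 0.0 km
  B: calculated 143.7 vs reported 143.7 → residual 0.0 km
  C: calculated 213.9 vs reported 242.4 → residual 28.5 km
  D: calculated 75.7 vs reported 75.7 → residual 0.0 km
A, B, D are mutually consistent (residuals ≈ 0); C is off by 28.5 km.

C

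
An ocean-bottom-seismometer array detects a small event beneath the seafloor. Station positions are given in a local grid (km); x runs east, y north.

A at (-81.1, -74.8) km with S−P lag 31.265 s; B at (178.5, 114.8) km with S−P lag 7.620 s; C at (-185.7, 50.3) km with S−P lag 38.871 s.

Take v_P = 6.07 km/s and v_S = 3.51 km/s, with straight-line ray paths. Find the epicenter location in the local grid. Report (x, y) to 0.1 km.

137.4 km east, 66.5 km north

Distance from S−P lag: d = Δt · v_P v_S / (v_P − v_S) = Δt · (6.07·3.51)/(6.07−3.51) ≈ 8.3225·Δt.
So d_A = 260.20, d_B = 63.42, d_C = 323.51 km.
Circle about each station: (x + 81.1)² + (y + 74.8)² = 260.20²; (x − 178.5)² + (y − 114.8)² = 63.42²; (x + 185.7)² + (y − 50.3)² = 323.51².
Subtracting the A equation from the B and C equations removes the quadratic terms:
519.2 x + 379.2 y = 96550.98
-209.2 x + 250.2 y = -12112.35
Solving the 2×2 system: x ≈ 137.4, y ≈ 66.5 km.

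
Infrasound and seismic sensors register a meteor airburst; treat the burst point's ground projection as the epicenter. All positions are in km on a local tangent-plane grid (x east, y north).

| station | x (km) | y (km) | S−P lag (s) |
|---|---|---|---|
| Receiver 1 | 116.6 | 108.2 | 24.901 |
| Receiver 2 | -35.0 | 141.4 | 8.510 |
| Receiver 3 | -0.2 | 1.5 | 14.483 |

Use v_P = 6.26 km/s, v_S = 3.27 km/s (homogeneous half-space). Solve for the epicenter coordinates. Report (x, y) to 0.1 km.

-52.4 km east, 85.8 km north

Distance from S−P lag: d = Δt · v_P v_S / (v_P − v_S) = Δt · (6.26·3.27)/(6.26−3.27) ≈ 6.8462·Δt.
So d_Receiver 1 = 170.48, d_Receiver 2 = 58.26, d_Receiver 3 = 99.15 km.
Circle about each station: (x − 116.6)² + (y − 108.2)² = 170.48²; (x + 35.0)² + (y − 141.4)² = 58.26²; (x + 0.2)² + (y − 1.5)² = 99.15².
Subtracting pairs of circle equations eliminates x²+y² and gives linear equations (the radical axes):
-303.2 x + 66.4 y = 21585.36
-233.6 x − 213.4 y = -6067.80
Solving the 2×2 system: x ≈ -52.4, y ≈ 85.8 km.
Check against Receiver 1 (with the unrounded x, y): √((x − 116.6)²+(y − 108.2)²) = 170.48 ≈ 170.48 km. ✓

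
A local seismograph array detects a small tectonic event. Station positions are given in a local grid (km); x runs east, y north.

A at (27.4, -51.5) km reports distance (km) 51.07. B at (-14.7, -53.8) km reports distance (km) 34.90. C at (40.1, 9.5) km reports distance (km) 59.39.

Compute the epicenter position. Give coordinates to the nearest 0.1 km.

x ≈ -12.0 km, y ≈ -19.0 km

Circle about each station: (x − 27.4)² + (y + 51.5)² = 51.07²; (x + 14.7)² + (y + 53.8)² = 34.90²; (x − 40.1)² + (y − 9.5)² = 59.39².
Subtracting the A equation from the B and C equations removes the quadratic terms:
-84.2 x − 4.6 y = 1097.65
25.4 x + 122.0 y = -2623.78
Solving the 2×2 system: x ≈ -12.0, y ≈ -19.0 km.
Check against A (with the unrounded x, y): √((x − 27.4)²+(y + 51.5)²) = 51.07 ≈ 51.07 km. ✓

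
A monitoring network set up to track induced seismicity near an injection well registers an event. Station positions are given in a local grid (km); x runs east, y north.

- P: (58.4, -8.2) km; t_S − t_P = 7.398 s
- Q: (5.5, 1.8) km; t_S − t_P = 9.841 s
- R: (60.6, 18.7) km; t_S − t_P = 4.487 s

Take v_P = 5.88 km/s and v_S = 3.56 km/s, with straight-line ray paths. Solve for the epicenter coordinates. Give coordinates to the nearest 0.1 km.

75.6 km east, 56.3 km north

Distance from S−P lag: d = Δt · v_P v_S / (v_P − v_S) = Δt · (5.88·3.56)/(5.88−3.56) ≈ 9.0228·Δt.
So d_P = 66.75, d_Q = 88.79, d_R = 40.49 km.
Circle about each station: (x − 58.4)² + (y + 8.2)² = 66.75²; (x − 5.5)² + (y − 1.8)² = 88.79²; (x − 60.6)² + (y − 18.7)² = 40.49².
Subtracting pairs of circle equations eliminates x²+y² and gives linear equations (the radical axes):
-105.8 x + 20.0 y = -6872.41
4.4 x + 53.8 y = 3360.37
Solving the 2×2 system: x ≈ 75.6, y ≈ 56.3 km.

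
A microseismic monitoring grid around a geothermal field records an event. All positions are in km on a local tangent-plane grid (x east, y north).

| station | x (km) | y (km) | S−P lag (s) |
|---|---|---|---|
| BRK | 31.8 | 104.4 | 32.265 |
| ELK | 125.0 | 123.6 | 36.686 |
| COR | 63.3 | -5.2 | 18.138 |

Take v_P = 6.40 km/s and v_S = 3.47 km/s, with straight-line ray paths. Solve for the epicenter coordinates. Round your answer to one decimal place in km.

Distance from S−P lag: d = Δt · v_P v_S / (v_P − v_S) = Δt · (6.40·3.47)/(6.40−3.47) ≈ 7.5795·Δt.
So d_BRK = 244.55, d_ELK = 278.06, d_COR = 137.48 km.
Circle about each station: (x − 31.8)² + (y − 104.4)² = 244.55²; (x − 125.0)² + (y − 123.6)² = 278.06²; (x − 63.3)² + (y + 5.2)² = 137.48².
Subtracting the BRK equation from the ELK and COR equations removes the quadratic terms:
186.4 x + 38.4 y = 1478.70
63.0 x − 219.2 y = 33027.28
Solving the 2×2 system: x ≈ 36.8, y ≈ -140.1 km.

x ≈ 36.8 km, y ≈ -140.1 km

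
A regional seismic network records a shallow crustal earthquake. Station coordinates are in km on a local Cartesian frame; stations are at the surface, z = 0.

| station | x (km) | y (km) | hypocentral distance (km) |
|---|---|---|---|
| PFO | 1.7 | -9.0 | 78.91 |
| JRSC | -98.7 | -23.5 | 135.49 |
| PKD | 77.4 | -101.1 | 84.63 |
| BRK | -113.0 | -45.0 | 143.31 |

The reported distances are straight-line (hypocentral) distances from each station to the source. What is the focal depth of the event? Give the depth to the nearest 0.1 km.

Each station gives a sphere (x−x_i)² + (y−y_i)² + z² = d_i² (stations at z=0).
Subtracting the PFO sphere from JRSC and PKD: z² cancels, leaving linear equations in x and y:
-200.8 x − 29.0 y = -1920.70
151.4 x − 184.2 y = 15192.63
Solving: x ≈ 19.198, y ≈ -66.699 km (keep extra digits for the depth step; rounded: 19.2, -66.7).
Then from the PFO sphere: z² = 78.91² − (x − 1.7)² − (y + 9.0)² with x = 19.198, y = -66.699, so z ≈ 50.906 ≈ 50.9 km.
Check against BRK (with the unrounded solution): distance 143.31 ≈ 143.31 km. ✓

z ≈ 50.9 km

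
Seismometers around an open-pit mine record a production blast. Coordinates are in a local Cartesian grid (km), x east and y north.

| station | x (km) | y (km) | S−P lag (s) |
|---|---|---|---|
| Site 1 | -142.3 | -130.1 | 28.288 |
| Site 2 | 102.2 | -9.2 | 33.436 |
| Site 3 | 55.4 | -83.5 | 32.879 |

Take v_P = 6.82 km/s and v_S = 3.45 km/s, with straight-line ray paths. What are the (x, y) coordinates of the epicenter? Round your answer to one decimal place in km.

(-118.8, 66.0)

Distance from S−P lag: d = Δt · v_P v_S / (v_P − v_S) = Δt · (6.82·3.45)/(6.82−3.45) ≈ 6.9819·Δt.
So d_Site 1 = 197.50, d_Site 2 = 233.45, d_Site 3 = 229.56 km.
Circle about each station: (x + 142.3)² + (y + 130.1)² = 197.50²; (x − 102.2)² + (y + 9.2)² = 233.45²; (x − 55.4)² + (y + 83.5)² = 229.56².
Subtracting pairs of circle equations eliminates x²+y² and gives linear equations (the radical axes):
489.0 x + 241.8 y = -42138.47
395.4 x + 93.2 y = -40825.43
Solving the 2×2 system: x ≈ -118.8, y ≈ 66.0 km.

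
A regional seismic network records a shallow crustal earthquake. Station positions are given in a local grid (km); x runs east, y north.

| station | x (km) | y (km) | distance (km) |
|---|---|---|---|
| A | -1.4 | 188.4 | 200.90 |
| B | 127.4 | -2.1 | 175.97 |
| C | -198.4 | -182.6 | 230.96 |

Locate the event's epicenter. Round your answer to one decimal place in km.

Circle about each station: (x + 1.4)² + (y − 188.4)² = 200.90²; (x − 127.4)² + (y + 2.1)² = 175.97²; (x + 198.4)² + (y + 182.6)² = 230.96².
Subtracting the A equation from the B and C equations removes the quadratic terms:
257.6 x − 381.0 y = -9865.98
-394.0 x − 742.0 y = 24227.09
Solving the 2×2 system: x ≈ -48.5, y ≈ -6.9 km.
Check against A (with the unrounded x, y): √((x + 1.4)²+(y − 188.4)²) = 200.90 ≈ 200.90 km. ✓

(-48.5, -6.9)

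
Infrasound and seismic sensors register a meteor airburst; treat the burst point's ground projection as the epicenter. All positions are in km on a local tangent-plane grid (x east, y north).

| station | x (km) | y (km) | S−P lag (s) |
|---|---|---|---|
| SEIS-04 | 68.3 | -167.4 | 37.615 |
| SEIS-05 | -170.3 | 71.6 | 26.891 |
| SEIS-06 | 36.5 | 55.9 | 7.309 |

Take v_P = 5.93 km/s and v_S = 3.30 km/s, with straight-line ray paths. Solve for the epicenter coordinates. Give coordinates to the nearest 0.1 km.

26.2 km east, 109.3 km north

Distance from S−P lag: d = Δt · v_P v_S / (v_P − v_S) = Δt · (5.93·3.30)/(5.93−3.30) ≈ 7.4407·Δt.
So d_SEIS-04 = 279.88, d_SEIS-05 = 200.09, d_SEIS-06 = 54.38 km.
Circle about each station: (x − 68.3)² + (y + 167.4)² = 279.88²; (x + 170.3)² + (y − 71.6)² = 200.09²; (x − 36.5)² + (y − 55.9)² = 54.38².
Subtracting the SEIS-04 equation from the SEIS-05 and SEIS-06 equations removes the quadratic terms:
-477.2 x + 478.0 y = 39737.81
-63.6 x + 446.6 y = 47145.04
Solving the 2×2 system: x ≈ 26.2, y ≈ 109.3 km.
Check against SEIS-04 (with the unrounded x, y): √((x − 68.3)²+(y + 167.4)²) = 279.88 ≈ 279.88 km. ✓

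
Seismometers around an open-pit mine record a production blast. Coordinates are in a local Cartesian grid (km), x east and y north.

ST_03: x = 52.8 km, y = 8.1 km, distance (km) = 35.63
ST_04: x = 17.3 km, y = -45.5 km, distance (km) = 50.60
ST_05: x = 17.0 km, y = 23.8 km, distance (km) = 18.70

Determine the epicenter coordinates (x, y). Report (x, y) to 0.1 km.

Circle about each station: (x − 52.8)² + (y − 8.1)² = 35.63²; (x − 17.3)² + (y + 45.5)² = 50.60²; (x − 17.0)² + (y − 23.8)² = 18.70².
Subtracting the ST_03 equation from the ST_04 and ST_05 equations removes the quadratic terms:
-71.0 x − 107.2 y = -1774.77
-71.6 x + 31.4 y = -1078.20
Solving the 2×2 system: x ≈ 17.3, y ≈ 5.1 km.

(17.3, 5.1)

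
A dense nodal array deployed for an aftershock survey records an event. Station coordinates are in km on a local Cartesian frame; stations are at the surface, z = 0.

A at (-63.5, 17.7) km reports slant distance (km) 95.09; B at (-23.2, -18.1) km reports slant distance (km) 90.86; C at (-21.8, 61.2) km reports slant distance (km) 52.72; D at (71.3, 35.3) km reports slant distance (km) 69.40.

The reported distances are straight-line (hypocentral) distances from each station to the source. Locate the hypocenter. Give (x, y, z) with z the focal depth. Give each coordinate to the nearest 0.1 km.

(15.8, 55.4, 36.5)

Each station gives a sphere (x−x_i)² + (y−y_i)² + z² = d_i² (stations at z=0).
Subtracting the A sphere from B and C: z² cancels, leaving linear equations in x and y:
80.6 x − 71.6 y = -2693.12
83.4 x + 87.0 y = 6137.85
Solving: x ≈ 15.802, y ≈ 55.402 km (keep extra digits for the depth step; rounded: 15.8, 55.4).
Then from the A sphere: z² = 95.09² − (x + 63.5)² − (y − 17.7)² with x = 15.802, y = 55.402, so z ≈ 36.495 ≈ 36.5 km.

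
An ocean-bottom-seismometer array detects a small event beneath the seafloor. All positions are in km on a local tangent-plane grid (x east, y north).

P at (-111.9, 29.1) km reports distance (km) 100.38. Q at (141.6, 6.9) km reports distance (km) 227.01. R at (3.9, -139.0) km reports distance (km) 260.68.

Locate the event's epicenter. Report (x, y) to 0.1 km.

(-58.5, 114.1)

Circle about each station: (x + 111.9)² + (y − 29.1)² = 100.38²; (x − 141.6)² + (y − 6.9)² = 227.01²; (x − 3.9)² + (y + 139.0)² = 260.68².
Subtracting the P equation from the Q and R equations removes the quadratic terms:
507.0 x − 44.4 y = -34727.65
231.6 x − 336.2 y = -51910.13
Solving the 2×2 system: x ≈ -58.5, y ≈ 114.1 km.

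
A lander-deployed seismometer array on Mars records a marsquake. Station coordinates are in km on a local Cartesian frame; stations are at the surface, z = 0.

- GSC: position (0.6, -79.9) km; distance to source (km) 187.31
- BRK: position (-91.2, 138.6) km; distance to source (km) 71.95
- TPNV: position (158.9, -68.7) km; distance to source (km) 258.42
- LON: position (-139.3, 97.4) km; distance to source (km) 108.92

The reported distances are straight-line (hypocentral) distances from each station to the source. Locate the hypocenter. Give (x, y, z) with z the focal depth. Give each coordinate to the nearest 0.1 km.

Each station gives a sphere (x−x_i)² + (y−y_i)² + z² = d_i² (stations at z=0).
Subtracting the GSC sphere from BRK and TPNV: z² cancels, leaving linear equations in x and y:
-183.6 x + 437.0 y = 51051.26
316.6 x + 22.4 y = -8111.33
Solving: x ≈ -32.907, y ≈ 102.997 km (keep extra digits for the depth step; rounded: -32.9, 103.0).
Then from the GSC sphere: z² = 187.31² − (x − 0.6)² − (y + 79.9)² with x = -32.907, y = 102.997, so z ≈ 22.605 ≈ 22.6 km.

(-32.9, 103.0, 22.6)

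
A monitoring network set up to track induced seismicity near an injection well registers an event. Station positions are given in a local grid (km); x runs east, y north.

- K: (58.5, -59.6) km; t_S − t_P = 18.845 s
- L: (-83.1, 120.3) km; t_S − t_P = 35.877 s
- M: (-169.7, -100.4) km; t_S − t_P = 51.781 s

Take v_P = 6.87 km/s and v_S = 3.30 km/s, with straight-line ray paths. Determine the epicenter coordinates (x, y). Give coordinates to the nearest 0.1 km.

129.0 km east, 37.1 km north

Distance from S−P lag: d = Δt · v_P v_S / (v_P − v_S) = Δt · (6.87·3.30)/(6.87−3.30) ≈ 6.3504·Δt.
So d_K = 119.67, d_L = 227.83, d_M = 328.83 km.
Circle about each station: (x − 58.5)² + (y + 59.6)² = 119.67²; (x + 83.1)² + (y − 120.3)² = 227.83²; (x + 169.7)² + (y + 100.4)² = 328.83².
Subtracting the K equation from the L and M equations removes the quadratic terms:
-283.2 x + 359.8 y = -23182.31
-456.4 x − 81.6 y = -61904.42
Solving the 2×2 system: x ≈ 129.0, y ≈ 37.1 km.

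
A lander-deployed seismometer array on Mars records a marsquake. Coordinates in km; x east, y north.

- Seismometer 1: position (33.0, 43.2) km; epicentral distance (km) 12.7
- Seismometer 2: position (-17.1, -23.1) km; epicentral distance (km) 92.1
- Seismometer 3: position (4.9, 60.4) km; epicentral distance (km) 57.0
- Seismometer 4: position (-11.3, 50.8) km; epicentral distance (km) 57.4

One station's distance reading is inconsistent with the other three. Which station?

Solve using three stations at a time. Using Seismometer 1, Seismometer 2, Seismometer 4 (subtract circle equations pairwise → linear system) gives (x, y) ≈ (45.7, 44.2).
Distances from that point to each station vs reported:
  Seismometer 1: calculated 12.8 vs reported 12.7 → residual 0.1 km
  Seismometer 2: calculated 92.1 vs reported 92.1 → residual 0.0 km
  Seismometer 3: calculated 43.9 vs reported 57.0 → residual 13.1 km
  Seismometer 4: calculated 57.4 vs reported 57.4 → residual 0.0 km
Seismometer 1, Seismometer 2, Seismometer 4 are mutually consistent (residuals ≈ 0); Seismometer 3 is off by 13.1 km.

Seismometer 3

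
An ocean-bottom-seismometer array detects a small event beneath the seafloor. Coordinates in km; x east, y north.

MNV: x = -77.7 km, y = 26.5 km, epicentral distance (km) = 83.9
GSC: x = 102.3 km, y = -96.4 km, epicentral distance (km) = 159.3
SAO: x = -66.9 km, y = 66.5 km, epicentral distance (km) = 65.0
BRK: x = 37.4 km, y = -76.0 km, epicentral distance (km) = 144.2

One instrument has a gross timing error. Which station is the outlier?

Solve using three stations at a time. Using MNV, SAO, BRK (subtract circle equations pairwise → linear system) gives (x, y) ≈ (-2.0, 62.7).
Distances from that point to each station vs reported:
  MNV: calculated 83.9 vs reported 83.9 → residual 0.0 km
  GSC: calculated 190.3 vs reported 159.3 → residual 31.0 km
  SAO: calculated 65.0 vs reported 65.0 → residual 0.0 km
  BRK: calculated 144.2 vs reported 144.2 → residual 0.0 km
MNV, SAO, BRK are mutually consistent (residuals ≈ 0); GSC is off by 31.0 km.

GSC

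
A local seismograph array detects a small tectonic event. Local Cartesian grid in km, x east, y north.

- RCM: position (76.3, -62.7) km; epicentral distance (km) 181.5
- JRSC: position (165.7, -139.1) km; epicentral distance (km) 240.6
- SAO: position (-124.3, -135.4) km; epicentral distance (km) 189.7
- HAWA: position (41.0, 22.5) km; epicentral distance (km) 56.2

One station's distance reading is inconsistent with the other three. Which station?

Solve using three stations at a time. Using JRSC, SAO, HAWA (subtract circle equations pairwise → linear system) gives (x, y) ≈ (-15.1, 19.7).
Distances from that point to each station vs reported:
  RCM: calculated 123.0 vs reported 181.5 → residual 58.5 km
  JRSC: calculated 240.6 vs reported 240.6 → residual 0.0 km
  SAO: calculated 189.7 vs reported 189.7 → residual 0.0 km
  HAWA: calculated 56.1 vs reported 56.2 → residual 0.1 km
JRSC, SAO, HAWA are mutually consistent (residuals ≈ 0); RCM is off by 58.5 km.

RCM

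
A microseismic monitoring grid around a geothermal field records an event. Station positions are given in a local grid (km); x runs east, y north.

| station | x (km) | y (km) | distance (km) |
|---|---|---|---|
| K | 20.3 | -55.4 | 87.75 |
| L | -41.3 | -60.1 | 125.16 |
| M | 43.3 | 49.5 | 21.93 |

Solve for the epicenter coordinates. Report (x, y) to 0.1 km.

47.6 km east, 28.0 km north

Circle about each station: (x − 20.3)² + (y + 55.4)² = 87.75²; (x + 41.3)² + (y + 60.1)² = 125.16²; (x − 43.3)² + (y − 49.5)² = 21.93².
Subtracting pairs of circle equations eliminates x²+y² and gives linear equations (the radical axes):
-123.2 x − 9.4 y = -6128.51
46.0 x + 209.8 y = 8063.03
Solving the 2×2 system: x ≈ 47.6, y ≈ 28.0 km.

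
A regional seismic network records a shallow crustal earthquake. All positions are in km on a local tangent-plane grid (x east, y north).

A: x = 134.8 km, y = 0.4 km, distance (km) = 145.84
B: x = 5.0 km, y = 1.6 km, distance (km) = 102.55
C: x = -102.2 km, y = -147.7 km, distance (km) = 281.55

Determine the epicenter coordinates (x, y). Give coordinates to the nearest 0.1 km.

x ≈ 29.4 km, y ≈ 101.2 km

Circle about each station: (x − 134.8)² + (y − 0.4)² = 145.84²; (x − 5.0)² + (y − 1.6)² = 102.55²; (x + 102.2)² + (y + 147.7)² = 281.55².
Subtracting pairs of circle equations eliminates x²+y² and gives linear equations (the radical axes):
-259.6 x + 2.4 y = -7390.84
-474.0 x − 296.2 y = -43912.17
Solving the 2×2 system: x ≈ 29.4, y ≈ 101.2 km.
Check against A (with the unrounded x, y): √((x − 134.8)²+(y − 0.4)²) = 145.83 ≈ 145.84 km. ✓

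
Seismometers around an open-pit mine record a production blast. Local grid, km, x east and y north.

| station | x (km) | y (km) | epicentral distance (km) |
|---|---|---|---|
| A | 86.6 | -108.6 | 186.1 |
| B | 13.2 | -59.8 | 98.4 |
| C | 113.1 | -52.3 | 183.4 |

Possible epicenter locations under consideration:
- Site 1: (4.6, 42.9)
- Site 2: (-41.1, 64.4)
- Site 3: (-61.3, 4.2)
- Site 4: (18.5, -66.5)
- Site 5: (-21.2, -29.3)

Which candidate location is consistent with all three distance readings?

Site 3

For each candidate, compare |candidate − station| to the reported distance:
Site 1: residuals A 13.8, B 4.7, C 39.1 → max 39.1 km
Site 2: residuals A 28.9, B 37.2, C 10.0 → max 37.2 km
Site 3: residuals A 0.1, B 0.2, C 0.1 → max 0.2 km
Site 4: residuals A 106.0, B 89.9, C 87.7 → max 106.0 km
Site 5: residuals A 52.3, B 52.4, C 47.1 → max 52.4 km
Only Site 3 has all residuals ≈ 0.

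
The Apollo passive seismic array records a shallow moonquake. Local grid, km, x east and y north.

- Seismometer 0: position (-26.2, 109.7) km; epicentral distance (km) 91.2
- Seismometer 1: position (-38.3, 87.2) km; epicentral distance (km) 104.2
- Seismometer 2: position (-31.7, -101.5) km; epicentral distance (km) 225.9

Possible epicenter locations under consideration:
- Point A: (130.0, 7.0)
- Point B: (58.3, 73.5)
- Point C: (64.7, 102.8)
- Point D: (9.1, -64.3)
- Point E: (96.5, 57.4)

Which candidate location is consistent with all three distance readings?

Point C

For each candidate, compare |candidate − station| to the reported distance:
Point A: residuals Seismometer 0 95.7, Seismometer 1 82.2, Seismometer 2 31.2 → max 95.7 km
Point B: residuals Seismometer 0 0.7, Seismometer 1 6.6, Seismometer 2 29.1 → max 29.1 km
Point C: residuals Seismometer 0 0.0, Seismometer 1 0.0, Seismometer 2 0.0 → max 0.0 km
Point D: residuals Seismometer 0 86.3, Seismometer 1 54.5, Seismometer 2 170.7 → max 170.7 km
Point E: residuals Seismometer 0 42.2, Seismometer 1 33.9, Seismometer 2 21.7 → max 42.2 km
Only Point C has all residuals ≈ 0.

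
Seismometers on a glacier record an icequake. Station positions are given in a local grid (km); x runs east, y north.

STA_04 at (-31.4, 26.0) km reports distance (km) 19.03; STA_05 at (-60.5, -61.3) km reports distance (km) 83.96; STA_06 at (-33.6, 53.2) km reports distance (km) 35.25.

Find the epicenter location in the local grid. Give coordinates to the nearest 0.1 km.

Circle about each station: (x + 31.4)² + (y − 26.0)² = 19.03²; (x + 60.5)² + (y + 61.3)² = 83.96²; (x + 33.6)² + (y − 53.2)² = 35.25².
Subtracting the STA_04 equation from the STA_05 and STA_06 equations removes the quadratic terms:
-58.2 x − 174.6 y = -931.16
-4.4 x + 54.4 y = 1416.82
Solving the 2×2 system: x ≈ -50.0, y ≈ 22.0 km.

-50.0 km east, 22.0 km north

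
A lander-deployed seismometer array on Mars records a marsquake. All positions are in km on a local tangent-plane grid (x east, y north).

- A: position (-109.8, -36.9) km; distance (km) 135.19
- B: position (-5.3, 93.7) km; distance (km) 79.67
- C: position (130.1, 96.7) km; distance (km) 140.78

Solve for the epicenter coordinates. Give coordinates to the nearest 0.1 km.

Circle about each station: (x + 109.8)² + (y + 36.9)² = 135.19²; (x + 5.3)² + (y − 93.7)² = 79.67²; (x − 130.1)² + (y − 96.7)² = 140.78².
Subtracting the A equation from the B and C equations removes the quadratic terms:
209.0 x + 261.2 y = 7319.16
479.8 x + 267.2 y = 11316.58
Solving the 2×2 system: x ≈ 14.4, y ≈ 16.5 km.

x ≈ 14.4 km, y ≈ 16.5 km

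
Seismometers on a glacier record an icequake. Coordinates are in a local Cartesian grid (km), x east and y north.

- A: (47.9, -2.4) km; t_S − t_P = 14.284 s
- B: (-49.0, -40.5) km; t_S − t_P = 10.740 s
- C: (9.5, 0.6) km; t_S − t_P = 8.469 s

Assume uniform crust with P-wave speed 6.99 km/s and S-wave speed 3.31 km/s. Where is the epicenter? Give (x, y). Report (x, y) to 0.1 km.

x ≈ -37.3 km, y ≈ 26.0 km

Distance from S−P lag: d = Δt · v_P v_S / (v_P − v_S) = Δt · (6.99·3.31)/(6.99−3.31) ≈ 6.2872·Δt.
So d_A = 89.81, d_B = 67.52, d_C = 53.25 km.
Circle about each station: (x − 47.9)² + (y + 2.4)² = 89.81²; (x + 49.0)² + (y + 40.5)² = 67.52²; (x − 9.5)² + (y − 0.6)² = 53.25².
Subtracting pairs of circle equations eliminates x²+y² and gives linear equations (the radical axes):
-193.8 x − 76.2 y = 5247.97
-76.8 x + 6.0 y = 3020.71
Solving the 2×2 system: x ≈ -37.3, y ≈ 26.0 km.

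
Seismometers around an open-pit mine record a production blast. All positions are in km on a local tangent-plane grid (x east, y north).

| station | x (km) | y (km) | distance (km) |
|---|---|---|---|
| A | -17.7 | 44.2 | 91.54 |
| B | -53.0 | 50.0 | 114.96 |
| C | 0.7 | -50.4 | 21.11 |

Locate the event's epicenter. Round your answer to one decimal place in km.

(18.9, -39.7)

Circle about each station: (x + 17.7)² + (y − 44.2)² = 91.54²; (x + 53.0)² + (y − 50.0)² = 114.96²; (x − 0.7)² + (y + 50.4)² = 21.11².
Subtracting the A equation from the B and C equations removes the quadratic terms:
-70.6 x + 11.6 y = -1794.16
36.8 x − 189.2 y = 8207.66
Solving the 2×2 system: x ≈ 18.9, y ≈ -39.7 km.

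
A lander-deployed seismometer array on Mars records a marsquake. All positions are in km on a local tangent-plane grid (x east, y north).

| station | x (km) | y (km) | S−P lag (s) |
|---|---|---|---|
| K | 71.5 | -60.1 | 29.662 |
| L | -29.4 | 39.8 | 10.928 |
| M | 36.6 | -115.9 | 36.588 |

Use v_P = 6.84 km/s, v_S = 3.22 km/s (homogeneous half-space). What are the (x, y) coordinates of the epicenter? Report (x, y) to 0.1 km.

Distance from S−P lag: d = Δt · v_P v_S / (v_P − v_S) = Δt · (6.84·3.22)/(6.84−3.22) ≈ 6.0842·Δt.
So d_K = 180.47, d_L = 66.49, d_M = 222.61 km.
Circle about each station: (x − 71.5)² + (y + 60.1)² = 180.47²; (x + 29.4)² + (y − 39.8)² = 66.49²; (x − 36.6)² + (y + 115.9)² = 222.61².
Subtracting the K equation from the L and M equations removes the quadratic terms:
-201.8 x + 199.8 y = 21872.64
-69.8 x − 111.6 y = -10937.68
Solving the 2×2 system: x ≈ -7.0, y ≈ 102.4 km.

(-7.0, 102.4)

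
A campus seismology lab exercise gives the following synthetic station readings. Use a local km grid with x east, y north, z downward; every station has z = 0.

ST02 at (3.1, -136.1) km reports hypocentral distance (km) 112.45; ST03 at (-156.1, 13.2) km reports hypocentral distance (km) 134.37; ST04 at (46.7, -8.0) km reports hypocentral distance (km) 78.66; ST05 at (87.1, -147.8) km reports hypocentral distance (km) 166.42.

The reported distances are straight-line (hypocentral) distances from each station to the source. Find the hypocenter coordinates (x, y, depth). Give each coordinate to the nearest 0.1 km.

Each station gives a sphere (x−x_i)² + (y−y_i)² + z² = d_i² (stations at z=0).
Subtracting the ST02 sphere from ST03 and ST04: z² cancels, leaving linear equations in x and y:
-318.4 x + 298.6 y = 598.34
87.2 x + 256.2 y = -9830.32
Solving: x ≈ -28.702, y ≈ -28.601 km (keep extra digits for the depth step; rounded: -28.7, -28.6).
Then from the ST02 sphere: z² = 112.45² − (x − 3.1)² − (y + 136.1)² with x = -28.702, y = -28.601, so z ≈ 8.809 ≈ 8.8 km.

x ≈ -28.7 km, y ≈ -28.6 km, depth ≈ 8.8 km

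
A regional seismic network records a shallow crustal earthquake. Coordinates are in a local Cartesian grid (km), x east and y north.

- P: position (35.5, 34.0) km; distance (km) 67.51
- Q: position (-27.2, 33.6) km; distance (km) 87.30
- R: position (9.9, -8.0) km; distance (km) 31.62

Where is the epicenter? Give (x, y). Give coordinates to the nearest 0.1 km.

Circle about each station: (x − 35.5)² + (y − 34.0)² = 67.51²; (x + 27.2)² + (y − 33.6)² = 87.30²; (x − 9.9)² + (y + 8.0)² = 31.62².
Subtracting pairs of circle equations eliminates x²+y² and gives linear equations (the radical axes):
-125.4 x − 0.8 y = -3611.14
-51.2 x − 84.0 y = 1303.54
Solving the 2×2 system: x ≈ 29.0, y ≈ -33.2 km.

(29.0, -33.2)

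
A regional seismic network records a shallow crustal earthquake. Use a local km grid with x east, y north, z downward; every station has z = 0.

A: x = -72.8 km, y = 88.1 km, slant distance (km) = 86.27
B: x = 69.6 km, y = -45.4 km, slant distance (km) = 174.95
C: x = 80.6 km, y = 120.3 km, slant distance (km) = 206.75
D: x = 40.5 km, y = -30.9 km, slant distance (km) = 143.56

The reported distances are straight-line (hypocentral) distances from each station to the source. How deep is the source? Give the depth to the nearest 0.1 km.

depth ≈ 35.7 km

Each station gives a sphere (x−x_i)² + (y−y_i)² + z² = d_i² (stations at z=0).
Subtracting the A sphere from B and C: z² cancels, leaving linear equations in x and y:
284.8 x − 267.0 y = -29321.12
306.8 x + 64.4 y = -27396.05
Solving: x ≈ -91.795, y ≈ 11.903 km (keep extra digits for the depth step; rounded: -91.8, 11.9).
Then from the A sphere: z² = 86.27² − (x + 72.8)² − (y − 88.1)² with x = -91.795, y = 11.903, so z ≈ 35.717 ≈ 35.7 km.
Check against D (with the unrounded solution): distance 143.56 ≈ 143.56 km. ✓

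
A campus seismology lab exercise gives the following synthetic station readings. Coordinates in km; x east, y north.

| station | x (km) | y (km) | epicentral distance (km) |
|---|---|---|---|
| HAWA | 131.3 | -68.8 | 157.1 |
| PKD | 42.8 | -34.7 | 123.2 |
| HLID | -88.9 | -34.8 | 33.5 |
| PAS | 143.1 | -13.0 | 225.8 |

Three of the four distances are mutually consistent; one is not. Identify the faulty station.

Solve using three stations at a time. Using PKD, HLID, PAS (subtract circle equations pairwise → linear system) gives (x, y) ≈ (-76.4, -66.2).
Distances from that point to each station vs reported:
  HAWA: calculated 207.7 vs reported 157.1 → residual 50.6 km
  PKD: calculated 123.3 vs reported 123.2 → residual 0.1 km
  HLID: calculated 33.8 vs reported 33.5 → residual 0.3 km
  PAS: calculated 225.8 vs reported 225.8 → residual 0.0 km
PKD, HLID, PAS are mutually consistent (residuals ≈ 0); HAWA is off by 50.6 km.

HAWA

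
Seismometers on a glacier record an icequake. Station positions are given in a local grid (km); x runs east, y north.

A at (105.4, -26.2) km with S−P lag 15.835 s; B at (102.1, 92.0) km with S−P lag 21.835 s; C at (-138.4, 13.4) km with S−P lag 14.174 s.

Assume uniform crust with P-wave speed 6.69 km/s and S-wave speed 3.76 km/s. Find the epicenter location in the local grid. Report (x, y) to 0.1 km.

-29.7 km east, -41.3 km north

Distance from S−P lag: d = Δt · v_P v_S / (v_P − v_S) = Δt · (6.69·3.76)/(6.69−3.76) ≈ 8.5851·Δt.
So d_A = 135.95, d_B = 187.46, d_C = 121.69 km.
Circle about each station: (x − 105.4)² + (y + 26.2)² = 135.95²; (x − 102.1)² + (y − 92.0)² = 187.46²; (x + 138.4)² + (y − 13.4)² = 121.69².
Subtracting the A equation from the B and C equations removes the quadratic terms:
-6.6 x + 236.4 y = -9566.04
-487.6 x + 79.2 y = 11212.47
Solving the 2×2 system: x ≈ -29.7, y ≈ -41.3 km.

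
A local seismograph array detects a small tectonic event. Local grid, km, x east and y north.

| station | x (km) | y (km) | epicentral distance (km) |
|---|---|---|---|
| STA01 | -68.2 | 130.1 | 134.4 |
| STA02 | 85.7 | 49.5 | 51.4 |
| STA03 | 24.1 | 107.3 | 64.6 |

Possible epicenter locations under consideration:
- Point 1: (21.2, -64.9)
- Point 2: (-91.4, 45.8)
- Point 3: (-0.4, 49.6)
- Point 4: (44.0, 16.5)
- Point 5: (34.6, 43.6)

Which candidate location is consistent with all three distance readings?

For each candidate, compare |candidate − station| to the reported distance:
Point 1: residuals STA01 80.1, STA02 79.9, STA03 107.6 → max 107.6 km
Point 2: residuals STA01 47.0, STA02 125.7, STA03 66.3 → max 125.7 km
Point 3: residuals STA01 29.2, STA02 34.7, STA03 1.9 → max 34.7 km
Point 4: residuals STA01 25.3, STA02 1.8, STA03 28.4 → max 28.4 km
Point 5: residuals STA01 0.0, STA02 0.0, STA03 0.0 → max 0.0 km
Only Point 5 has all residuals ≈ 0.

Point 5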